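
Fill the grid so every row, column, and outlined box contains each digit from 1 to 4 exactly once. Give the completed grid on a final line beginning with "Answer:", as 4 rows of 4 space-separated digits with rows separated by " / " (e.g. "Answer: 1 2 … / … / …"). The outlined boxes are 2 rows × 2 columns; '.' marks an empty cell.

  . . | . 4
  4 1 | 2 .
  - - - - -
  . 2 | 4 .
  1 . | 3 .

Step 1. [r3c1∈{3}] only 3 remains possible at r3c1. So r3c1=3.
Step 2. [r1c3∈{1}] nothing but 1 survives at r1c3. So r1c3=1.
Step 3. [r4c2∈{4}] r4c2 is down to just 4 ⇒ r4c2=4.
Step 4. [r4c4∈{2}] nothing but 2 survives at r4c4. So r4c4=2.
Step 5. [r2c4∈{3}] r2c4 has the single candidate 3, so r2c4=3.
Step 6. [r1c1∈{2}] only 2 remains possible at r1c1 ⇒ r1c1=2.
Step 7. [r3c4∈{1}] r3c4's peers cover all but 1, so r3c4=1.
Step 8. [r1c2∈{3}] r1c2 has the single candidate 3, so r1c2=3.

Answer: 2 3 1 4 / 4 1 2 3 / 3 2 4 1 / 1 4 3 2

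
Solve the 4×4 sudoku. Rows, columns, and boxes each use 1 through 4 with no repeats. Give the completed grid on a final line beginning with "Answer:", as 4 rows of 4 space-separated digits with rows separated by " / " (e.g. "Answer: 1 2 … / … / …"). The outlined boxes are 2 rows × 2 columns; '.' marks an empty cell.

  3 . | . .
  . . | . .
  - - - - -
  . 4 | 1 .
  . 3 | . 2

Step 1. [r2c1∈{1,2,4}] 4 has one home in col 1: r2c1, so r2c1=4.
Step 2. [r1c4∈{1,4}] col 4 places 4 nowhere but r1c4, so r1c4=4.
Step 3. [r2c3∈{2,3}] 3 has one home in col 3: r2c3, so r2c3=3.
Step 4. [r2c2∈{1,2}] r2c2 is the only open cell in row 2 admitting 2. So r2c2=2.
Step 5. [r1c2∈{1}] r1c2's peers cover all but 1 ⇒ r1c2=1.
Step 6. [r3c1∈{2}] r3c1 is down to just 2. So r3c1=2.
Step 7. [r1c3∈{2}] r1c3's peers cover all but 2. So r1c3=2.
Step 8. [r2c4∈{1}] r2c4's peers cover all but 1, so r2c4=1.
Step 9. [r4c1∈{1}] only 1 remains possible at r4c1 ⇒ r4c1=1.
Step 10. [r4c3∈{4}] nothing but 4 survives at r4c3, so r4c3=4.
Step 11. [r3c4∈{3}] r3c4 is down to just 3. So r3c4=3.

Answer: 3 1 2 4 / 4 2 3 1 / 2 4 1 3 / 1 3 4 2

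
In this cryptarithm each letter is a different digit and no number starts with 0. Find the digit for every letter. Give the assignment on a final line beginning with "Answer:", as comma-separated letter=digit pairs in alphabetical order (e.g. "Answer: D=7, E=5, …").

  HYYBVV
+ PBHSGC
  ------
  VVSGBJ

Step 1. [col 1: V + C ≡ J (mod 10)] V=6 is one option consistent with column 1 (V + C ≡ J (mod 10), carry-in 0) — take it. So V=6.
Step 2. [col 1: V + C ≡ J (mod 10)] column 1 (V + C ≡ J (mod 10), carry-in 0) doesn't pin J yet; pick J=5 and continue ⇒ J=5.
Step 3. [col 1: V + C ≡ J (mod 10)] column 1 reads V+C+carry(0)=J with V=6, J=5; with digits 5,6 already taken and all letters distinct, the only value for C is 9. So C=9.
Step 4. [col 2: V + G ≡ B (mod 10)] no forcing yet in column 2 (carry-in 1); B=7 is free and consistent — try it ⇒ B=7.
Step 5. [col 2: V + G ≡ B (mod 10)] column 2: given V=6, B=7, carry-in 1, and digits 5,6,7,9 already taken and all letters distinct, V+G≡B (mod 10) forces G=0. So G=0.
Step 6. [col 3: B + S ≡ G (mod 10)] from column 3 (B=7, G=0, carry-in 0, digits 0,5,6,7,9 already taken and all letters distinct): S must equal 3 ⇒ S=3.
Step 7. [col 4: Y + H ≡ S (mod 10)] column 4 (Y + H ≡ S (mod 10), carry-in 1) doesn't pin Y yet; pick Y=8 and continue, so Y=8.
Step 8. [col 4: Y + H ≡ S (mod 10)] column 4: given Y=8, S=3, carry-in 1, and digits 0,3,5,6,7,8,9 already taken and all letters distinct, Y+H≡S (mod 10) forces H=4 ⇒ H=4.
Step 9. [col 6: H + P ≡ V (mod 10)] column 6: given H=4, V=6, carry-in 1, and digits 0,3,4,5,6,7,8,9 already taken and all letters distinct, H+P≡V (mod 10) forces P=1. So P=1.

Answer: B=7, C=9, G=0, H=4, J=5, P=1, S=3, V=6, Y=8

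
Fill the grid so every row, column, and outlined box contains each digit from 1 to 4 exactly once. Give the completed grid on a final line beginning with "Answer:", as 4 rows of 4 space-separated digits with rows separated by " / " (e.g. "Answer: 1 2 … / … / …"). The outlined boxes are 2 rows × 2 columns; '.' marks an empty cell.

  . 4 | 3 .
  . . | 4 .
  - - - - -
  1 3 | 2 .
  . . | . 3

Step 1. [r1c1∈{2}] nothing but 2 survives at r1c1, so r1c1=2.
Step 2. [r2c4∈{1,2}] in row 2, 2 fits only at r2c4 ⇒ r2c4=2.
Step 3. [r1c4∈{1}] r1c4 is down to just 1, so r1c4=1.
Step 4. [r2c1∈{3}] only 3 remains possible at r2c1 ⇒ r2c1=3.
Step 5. [r4c2∈{2}] r4c2's peers cover all but 2. So r4c2=2.
Step 6. [r4c3∈{1}] r4c3 is down to just 1, so r4c3=1.
Step 7. [r2c2∈{1}] nothing but 1 survives at r2c2. So r2c2=1.
Step 8. [r3c4∈{4}] r3c4 has the single candidate 4, so r3c4=4.
Step 9. [r4c1∈{4}] r4c1 has the single candidate 4 ⇒ r4c1=4.

Answer: 2 4 3 1 / 3 1 4 2 / 1 3 2 4 / 4 2 1 3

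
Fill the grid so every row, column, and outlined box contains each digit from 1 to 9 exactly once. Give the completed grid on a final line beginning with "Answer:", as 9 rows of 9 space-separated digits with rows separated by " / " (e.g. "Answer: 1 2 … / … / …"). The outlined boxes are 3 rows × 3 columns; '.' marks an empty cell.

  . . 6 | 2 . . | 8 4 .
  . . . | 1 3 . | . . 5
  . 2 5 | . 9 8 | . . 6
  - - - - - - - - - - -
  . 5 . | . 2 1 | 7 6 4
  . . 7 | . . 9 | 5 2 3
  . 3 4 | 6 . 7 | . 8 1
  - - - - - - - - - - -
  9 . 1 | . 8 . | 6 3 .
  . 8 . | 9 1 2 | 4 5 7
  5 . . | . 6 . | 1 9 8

Step 1. [r4c1∈{8}] r4c1 is down to just 8, so r4c1=8.
Step 2. [r1c1∈{1,3,7}] r1c1 is the only open cell in row 1 admitting 3. So r1c1=3.
Step 3. [r1c2∈{1,7,9}] across row 1, 1 lands solely at r1c2. So r1c2=1.
Step 4. [r2c2∈{4,7,9}] 9 has one home in col 2: r2c2 ⇒ r2c2=9.
Step 5. [r9c6∈{3,4}] col 6 places 3 nowhere but r9c6. So r9c6=3.
Step 6. [r7c4∈{4,5,7}] across col 4, 5 lands solely at r7c4. So r7c4=5.
Step 7. [r7c6∈{4}] only 4 remains possible at r7c6, so r7c6=4.
Step 8. [r3c4∈{4,7}] across box 2, 4 lands solely at r3c4, so r3c4=4.
Step 9. [r3c1∈{7}] r3c1 is down to just 7 ⇒ r3c1=7.
Step 10. [r9c4∈{7}] r9c4 is down to just 7, so r9c4=7.
Step 11. [r8c1∈{6}] r8c1 has the single candidate 6. So r8c1=6.
Step 12. [r1c6∈{5}] r1c6 is down to just 5 ⇒ r1c6=5.
Step 13. [r5c4∈{8}] r5c4 has the single candidate 8 ⇒ r5c4=8.
Step 14. [r2c1∈{4}] r2c1 has the single candidate 4 ⇒ r2c1=4.
Step 15. [r1c5∈{7}] r1c5's peers cover all but 7. So r1c5=7.
Step 16. [r8c3∈{3}] r8c3 has the single candidate 3. So r8c3=3.
Step 17. [r4c4∈{3}] r4c4 is down to just 3. So r4c4=3.
Step 18. [r2c7∈{2}] only 2 remains possible at r2c7, so r2c7=2.
Step 19. [r7c9∈{2}] r7c9's peers cover all but 2. So r7c9=2.
Step 20. [r9c2∈{4}] r9c2's peers cover all but 4, so r9c2=4.
Step 21. [r2c6∈{6}] nothing but 6 survives at r2c6, so r2c6=6.
Step 22. [r2c8∈{7}] r2c8 is down to just 7 ⇒ r2c8=7.
Step 23. [r2c3∈{8}] only 8 remains possible at r2c3. So r2c3=8.
Step 24. [r5c1∈{1}] only 1 remains possible at r5c1. So r5c1=1.
Step 25. [r7c2∈{7}] nothing but 7 survives at r7c2. So r7c2=7.
Step 26. [r9c3∈{2}] nothing but 2 survives at r9c3 ⇒ r9c3=2.
Step 27. [r6c1∈{2}] r6c1 is down to just 2, so r6c1=2.
Step 28. [r1c9∈{9}] only 9 remains possible at r1c9 ⇒ r1c9=9.
Step 29. [r5c2∈{6}] nothing but 6 survives at r5c2. So r5c2=6.
Step 30. [r6c7∈{9}] r6c7's peers cover all but 9, so r6c7=9.
Step 31. [r6c5∈{5}] r6c5's peers cover all but 5 ⇒ r6c5=5.
Step 32. [r4c3∈{9}] only 9 remains possible at r4c3, so r4c3=9.
Step 33. [r3c7∈{3}] r3c7's peers cover all but 3 ⇒ r3c7=3.
Step 34. [r3c8∈{1}] nothing but 1 survives at r3c8, so r3c8=1.
Step 35. [r5c5∈{4}] only 4 remains possible at r5c5 ⇒ r5c5=4.

Answer: 3 1 6 2 7 5 8 4 9 / 4 9 8 1 3 6 2 7 5 / 7 2 5 4 9 8 3 1 6 / 8 5 9 3 2 1 7 6 4 / 1 6 7 8 4 9 5 2 3 / 2 3 4 6 5 7 9 8 1 / 9 7 1 5 8 4 6 3 2 / 6 8 3 9 1 2 4 5 7 / 5 4 2 7 6 3 1 9 8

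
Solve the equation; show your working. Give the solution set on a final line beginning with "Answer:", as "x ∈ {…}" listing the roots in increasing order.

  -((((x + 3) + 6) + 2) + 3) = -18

Step 1. [-((((x + 3) + 6) + 2) + 3) = -18] leading − — multiply by −1. So neg: (((x + 3) + 6) + 2) + 3 = 18.
Step 2. [(((x + 3) + 6) + 2) + 3 = 18] peel the +3: subtract 3 from each side ⇒ sub: ((x + 3) + 6) + 2 = 15.
Step 3. [((x + 3) + 6) + 2 = 15] +2 is outermost — subtract 2 both sides ⇒ sub: (x + 3) + 6 = 13.
Step 4. [(x + 3) + 6 = 13] +6 is outermost — subtract 6 both sides ⇒ sub: x + 3 = 7.
Step 5. [x + 3 = 7] +3 is outermost — subtract 3 both sides ⇒ sub: x = 4.

Answer: x ∈ {4}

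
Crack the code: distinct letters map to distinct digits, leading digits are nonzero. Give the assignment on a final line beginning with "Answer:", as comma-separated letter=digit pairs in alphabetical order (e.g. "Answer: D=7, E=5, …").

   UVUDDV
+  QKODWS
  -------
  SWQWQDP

Step 1. [col 1: V + S ≡ P (mod 10)] no forcing yet in column 1 (carry-in 0); S=1 is free and consistent — try it, so S=1.
Step 2. [col 1: V + S ≡ P (mod 10)] no forcing yet in column 1 (carry-in 0); V=4 is free and consistent — try it ⇒ V=4.
Step 3. [col 1: V + S ≡ P (mod 10)] column 1 reads V+S+carry(0)=P with V=4, S=1; with digits 1,4 already taken and all letters distinct, the only value for P is 5. So P=5.
Step 4. [col 2: D + W ≡ D (mod 10)] from column 2 (nothing yet, carry-in 0, digits 1,4,5 already taken and all letters distinct): W must equal 0. So W=0.
Step 5. [col 2: D + W ≡ D (mod 10)] column 2 (D + W ≡ D (mod 10), carry-in 0) doesn't pin D yet; pick D=9 and continue, so D=9.
Step 6. [col 3: D + D ≡ Q (mod 10)] from column 3 (D=9, carry-in 0, digits 0,1,4,5,9 already taken and all letters distinct): Q must equal 8, so Q=8.
Step 7. [col 4: U + O ≡ W (mod 10)] several values work for O in column 4 (U + O ≡ W (mod 10), carry-in 1); try O=7 ⇒ O=7.
Step 8. [col 4: U + O ≡ W (mod 10)] from column 4 (O=7, W=0, carry-in 1, digits 0,1,4,5,7,8,9 already taken and all letters distinct): U must equal 2 ⇒ U=2.
Step 9. [col 5: V + K ≡ Q (mod 10)] in column 5 we have V+K≡Q with carry-in 1; given V=4, Q=8 and digits 0,1,2,4,5,7,8,9 already taken and all letters distinct, that pins K to 3. So K=3.

Answer: D=9, K=3, O=7, P=5, Q=8, S=1, U=2, V=4, W=0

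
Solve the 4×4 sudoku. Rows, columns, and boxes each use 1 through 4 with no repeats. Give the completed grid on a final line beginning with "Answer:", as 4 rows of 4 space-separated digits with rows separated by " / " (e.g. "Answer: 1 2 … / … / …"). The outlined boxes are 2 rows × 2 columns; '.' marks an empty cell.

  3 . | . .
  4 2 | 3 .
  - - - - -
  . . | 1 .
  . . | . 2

Step 1. [r4c2∈{1,3,4}] r4c2 is the only open cell in row 4 admitting 3, so r4c2=3.
Step 2. [r4c3∈{4}] r4c3 is down to just 4 ⇒ r4c3=4.
Step 3. [r1c4∈{1,4}] 4 has one home in row 1: r1c4. So r1c4=4.
Step 4. [r1c3∈{2}] r1c3 has the single candidate 2, so r1c3=2.
Step 5. [r3c1∈{2}] r3c1 is down to just 2. So r3c1=2.
Step 6. [r1c2∈{1}] r1c2 is down to just 1, so r1c2=1.
Step 7. [r3c4∈{3}] r3c4's peers cover all but 3 ⇒ r3c4=3.
Step 8. [r2c4∈{1}] only 1 remains possible at r2c4, so r2c4=1.
Step 9. [r3c2∈{4}] r3c2 has the single candidate 4, so r3c2=4.
Step 10. [r4c1∈{1}] r4c1 is down to just 1. So r4c1=1.

Answer: 3 1 2 4 / 4 2 3 1 / 2 4 1 3 / 1 3 4 2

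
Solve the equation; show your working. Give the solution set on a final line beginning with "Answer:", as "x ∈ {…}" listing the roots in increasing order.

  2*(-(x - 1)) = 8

Step 1. [2*(-(x - 1)) = 8] 2·(inner) — divide through by 2, so div: -(x - 1) = 4.
Step 2. [-(x - 1) = 4] flip signs both sides, so neg: x - 1 = -4.
Step 3. [x - 1 = -4] add 1: x sits inside (… - 1), so sub: x = -3.

Answer: x ∈ {-3}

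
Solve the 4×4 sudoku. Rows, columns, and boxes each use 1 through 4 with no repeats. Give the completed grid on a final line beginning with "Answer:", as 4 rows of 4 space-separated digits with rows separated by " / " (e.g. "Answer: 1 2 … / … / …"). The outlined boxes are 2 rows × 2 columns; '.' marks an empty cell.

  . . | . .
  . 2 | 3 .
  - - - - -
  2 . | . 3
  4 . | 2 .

Step 1. [r4c4∈{1}] nothing but 1 survives at r4c4, so r4c4=1.
Step 2. [r1c2∈{1,3,4}] in col 2, 4 fits only at r1c2, so r1c2=4.
Step 3. [r1c1∈{1,3}] in row 1, 3 fits only at r1c1, so r1c1=3.
Step 4. [r1c3∈{1}] r1c3's peers cover all but 1. So r1c3=1.
Step 5. [r2c4∈{4}] nothing but 4 survives at r2c4, so r2c4=4.
Step 6. [r4c2∈{3}] r4c2's peers cover all but 3, so r4c2=3.
Step 7. [r3c2∈{1}] nothing but 1 survives at r3c2. So r3c2=1.
Step 8. [r3c3∈{4}] only 4 remains possible at r3c3. So r3c3=4.
Step 9. [r2c1∈{1}] nothing but 1 survives at r2c1 ⇒ r2c1=1.
Step 10. [r1c4∈{2}] r1c4 is down to just 2, so r1c4=2.

Answer: 3 4 1 2 / 1 2 3 4 / 2 1 4 3 / 4 3 2 1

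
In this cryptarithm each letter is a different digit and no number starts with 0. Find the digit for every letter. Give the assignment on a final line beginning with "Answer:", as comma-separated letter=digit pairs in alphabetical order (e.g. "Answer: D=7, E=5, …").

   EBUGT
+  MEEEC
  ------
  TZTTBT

Step 1. [col 1: T + C ≡ T (mod 10)] column 1: given nothing yet, carry-in 0, and all letters distinct, none taken yet, T+C≡T (mod 10) forces C=0 ⇒ C=0.
Step 2. [col 1: T + C ≡ T (mod 10)] no forcing yet in column 1 (carry-in 0); T=1 is free and consistent — try it ⇒ T=1.
Step 3. [col 2: G + E ≡ B (mod 10)] several values work for G in column 2 (G + E ≡ B (mod 10), carry-in 0); try G=2 ⇒ G=2.
Step 4. [col 2: G + E ≡ B (mod 10)] column 2 (G + E ≡ B (mod 10), carry-in 0) doesn't pin B yet; pick B=6 and continue. So B=6.
Step 5. [col 2: G + E ≡ B (mod 10)] from column 2 (G=2, B=6, carry-in 0, digits 0,1,2,6 already taken and all letters distinct): E must equal 4, so E=4.
Step 6. [col 3: U + E ≡ T (mod 10)] column 3 reads U+E+carry(0)=T with E=4, T=1; with digits 0,1,2,4,6 already taken and all letters distinct, the only value for U is 7. So U=7.
Step 7. [col 5: E + M ≡ Z (mod 10)] several values work for Z in column 5 (E + M ≡ Z (mod 10), carry-in 1); try Z=3, so Z=3.
Step 8. [col 5: E + M ≡ Z (mod 10)] from column 5 (E=4, Z=3, carry-in 1, digits 0,1,2,3,4,6,7 already taken and all letters distinct): M must equal 8 ⇒ M=8.

Answer: B=6, C=0, E=4, G=2, M=8, T=1, U=7, Z=3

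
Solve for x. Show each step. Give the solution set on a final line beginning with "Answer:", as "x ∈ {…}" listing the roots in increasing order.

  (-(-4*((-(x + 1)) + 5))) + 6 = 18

Step 1. [(-(-4*((-(x + 1)) + 5))) + 6 = 18] peel the +6: subtract 6 from each side, so sub: -(-4*((-(x + 1)) + 5)) = 12.
Step 2. [-(-4*((-(x + 1)) + 5)) = 12] leading − — multiply by −1. So neg: -4*((-(x + 1)) + 5) = -12.
Step 3. [-4*((-(x + 1)) + 5) = -12] LHS = -4·(…); ÷-4 both sides ⇒ div: (-(x + 1)) + 5 = 3.
Step 4. [(-(x + 1)) + 5 = 3] +5 is outermost — subtract 5 both sides. So sub: -(x + 1) = -2.
Step 5. [-(x + 1) = -2] LHS negated; negate both sides ⇒ neg: x + 1 = 2.
Step 6. [x + 1 = 2] subtract 1: x sits inside (… + 1) ⇒ sub: x = 1.

Answer: x ∈ {1}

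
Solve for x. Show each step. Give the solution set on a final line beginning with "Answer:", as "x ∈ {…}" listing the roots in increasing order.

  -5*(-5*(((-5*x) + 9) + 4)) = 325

Step 1. [-5*(-5*(((-5*x) + 9) + 4)) = 325] -5 out front; divide by -5 ⇒ div: -5*(((-5*x) + 9) + 4) = -65.
Step 2. [-5*(((-5*x) + 9) + 4) = -65] -5 out front; divide by -5 ⇒ div: ((-5*x) + 9) + 4 = 13.
Step 3. [((-5*x) + 9) + 4 = 13] 4 comes off first (subtract 4). So sub: (-5*x) + 9 = 9.
Step 4. [(-5*x) + 9 = 9] peel the +9: subtract 9 from each side, so sub: -5*x = 0.
Step 5. [-5*x = 0] leading coefficient -5: divide by -5 ⇒ div: x = 0.

Answer: x ∈ {0}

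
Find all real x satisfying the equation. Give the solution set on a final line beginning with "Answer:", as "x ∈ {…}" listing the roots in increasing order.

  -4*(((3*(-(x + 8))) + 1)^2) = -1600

Step 1. [-4*(((3*(-(x + 8))) + 1)^2) = -1600] -4·(inner) — divide through by -4. So div: ((3*(-(x + 8))) + 1)^2 = 400.
Step 2. [((3*(-(x + 8))) + 1)^2 = 400] 400 ≥ 0, LHS is (·)² — take ±√, so sqrt: (3*(-(x + 8))) + 1 = 20 or -20.
Step 3. [(3*(-(x + 8))) + 1 = 20 or -20] peel the +1: subtract 1 from each side, so sub: 3*(-(x + 8)) = 19 or -21.
Step 4. [3*(-(x + 8)) = 19 or -21] leading coefficient 3: divide by 3, so div: -(x + 8) = 19/3 or -7.
Step 5. [-(x + 8) = 19/3 or -7] flip signs both sides. So neg: x + 8 = -19/3 or 7.
Step 6. [x + 8 = -19/3 or 7] +8 is outermost — subtract 8 both sides, so sub: x = -43/3 or -1.

Answer: x ∈ {-43/3, -1}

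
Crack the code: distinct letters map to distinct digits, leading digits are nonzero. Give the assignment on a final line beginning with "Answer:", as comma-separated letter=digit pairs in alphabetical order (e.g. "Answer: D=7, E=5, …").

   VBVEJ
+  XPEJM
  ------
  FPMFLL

Step 1. [F] the sum has 6 digits but both addends have 5; that extra leading digit F is the final carry, namely 1, so F=1.
Step 2. [col 1: J + M ≡ L (mod 10)] no forcing yet in column 1 (carry-in 0); M=8 is free and consistent — try it ⇒ M=8.
Step 3. [col 1: J + M ≡ L (mod 10)] no forcing yet in column 1 (carry-in 0); J=6 is free and consistent — try it ⇒ J=6.
Step 4. [col 1: J + M ≡ L (mod 10)] in column 1 we have J+M≡L with carry-in 0; given J=6, M=8 and digits 1,6,8 already taken and all letters distinct, that pins L to 4 ⇒ L=4.
Step 5. [col 2: E + J ≡ L (mod 10)] column 2: given J=6, L=4, carry-in 1, and digits 1,4,6,8 already taken and all letters distinct, E+J≡L (mod 10) forces E=7, so E=7.
Step 6. [col 3: V + E ≡ F (mod 10)] in column 3 we have V+E≡F with carry-in 1; given E=7, F=1 and digits 1,4,6,7,8 already taken and all letters distinct, that pins V to 3 ⇒ V=3.
Step 7. [col 4: B + P ≡ M (mod 10)] column 4 (B + P ≡ M (mod 10), carry-in 1) doesn't pin P yet; pick P=2 and continue. So P=2.
Step 8. [col 4: B + P ≡ M (mod 10)] from column 4 (P=2, M=8, carry-in 1, digits 1,2,3,4,6,7,8 already taken and all letters distinct): B must equal 5 ⇒ B=5.
Step 9. [col 5: V + X ≡ P (mod 10)] column 5: given V=3, P=2, carry-in 0, and digits 1,2,3,4,5,6,7,8 already taken and all letters distinct, V+X≡P (mod 10) forces X=9. So X=9.

Answer: B=5, E=7, F=1, J=6, L=4, M=8, P=2, V=3, X=9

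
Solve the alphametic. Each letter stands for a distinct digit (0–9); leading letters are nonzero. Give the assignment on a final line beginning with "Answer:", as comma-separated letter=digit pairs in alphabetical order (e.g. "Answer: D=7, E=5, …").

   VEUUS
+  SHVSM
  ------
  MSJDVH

Step 1. [col 1: S + M ≡ H (mod 10)] several values work for M in column 1 (S + M ≡ H (mod 10), carry-in 0); try M=1 ⇒ M=1.
Step 2. [col 1: S + M ≡ H (mod 10)] several values work for H in column 1 (S + M ≡ H (mod 10), carry-in 0); try H=4. So H=4.
Step 3. [col 1: S + M ≡ H (mod 10)] from column 1 (M=1, H=4, carry-in 0, digits 1,4 already taken and all letters distinct): S must equal 3. So S=3.
Step 4. [col 2: U + S ≡ V (mod 10)] several values work for U in column 2 (U + S ≡ V (mod 10), carry-in 0); try U=6, so U=6.
Step 5. [col 2: U + S ≡ V (mod 10)] column 2: given U=6, S=3, carry-in 0, and digits 1,3,4,6 already taken and all letters distinct, U+S≡V (mod 10) forces V=9 ⇒ V=9.
Step 6. [col 3: U + V ≡ D (mod 10)] from column 3 (U=6, V=9, carry-in 0, digits 1,3,4,6,9 already taken and all letters distinct): D must equal 5 ⇒ D=5.
Step 7. [col 4: E + H ≡ J (mod 10)] no forcing yet in column 4 (carry-in 1); J=2 is free and consistent — try it. So J=2.
Step 8. [col 4: E + H ≡ J (mod 10)] in column 4 we have E+H≡J with carry-in 1; given H=4, J=2 and digits 1,2,3,4,5,6,9 already taken and all letters distinct, that pins E to 7, so E=7.

Answer: D=5, E=7, H=4, J=2, M=1, S=3, U=6, V=9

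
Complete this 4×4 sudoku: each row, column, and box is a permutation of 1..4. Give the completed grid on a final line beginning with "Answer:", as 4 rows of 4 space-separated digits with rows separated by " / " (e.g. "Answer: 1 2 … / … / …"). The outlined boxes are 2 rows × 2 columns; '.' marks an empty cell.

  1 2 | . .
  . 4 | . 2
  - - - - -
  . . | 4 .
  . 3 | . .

Step 1. [r4c4∈{1}] r4c4 is down to just 1 ⇒ r4c4=1.
Step 2. [r1c3∈{3}] only 3 remains possible at r1c3 ⇒ r1c3=3.
Step 3. [r3c1∈{2}] r3c1 is down to just 2. So r3c1=2.
Step 4. [r3c2∈{1}] r3c2's peers cover all but 1, so r3c2=1.
Step 5. [r2c3∈{1}] nothing but 1 survives at r2c3. So r2c3=1.
Step 6. [r2c1∈{3}] r2c1's peers cover all but 3, so r2c1=3.
Step 7. [r4c3∈{2}] only 2 remains possible at r4c3, so r4c3=2.
Step 8. [r4c1∈{4}] only 4 remains possible at r4c1, so r4c1=4.
Step 9. [r3c4∈{3}] nothing but 3 survives at r3c4 ⇒ r3c4=3.
Step 10. [r1c4∈{4}] r1c4's peers cover all but 4, so r1c4=4.

Answer: 1 2 3 4 / 3 4 1 2 / 2 1 4 3 / 4 3 2 1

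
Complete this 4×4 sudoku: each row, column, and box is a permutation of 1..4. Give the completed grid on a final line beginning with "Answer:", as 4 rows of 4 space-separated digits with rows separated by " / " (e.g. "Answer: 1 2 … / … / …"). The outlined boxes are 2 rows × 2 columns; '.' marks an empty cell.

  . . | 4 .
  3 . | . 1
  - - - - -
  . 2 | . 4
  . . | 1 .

Step 1. [r1c4∈{2,3}] r1c4 is the only open cell in row 1 admitting 3. So r1c4=3.
Step 2. [r2c2∈{4}] r2c2 has the single candidate 4, so r2c2=4.
Step 3. [r1c1∈{1,2}] in row 1, 2 fits only at r1c1 ⇒ r1c1=2.
Step 4. [r4c2∈{3}] nothing but 3 survives at r4c2, so r4c2=3.
Step 5. [r2c3∈{2}] r2c3 has the single candidate 2, so r2c3=2.
Step 6. [r3c1∈{1}] r3c1 is down to just 1 ⇒ r3c1=1.
Step 7. [r4c4∈{2}] r4c4's peers cover all but 2. So r4c4=2.
Step 8. [r4c1∈{4}] r4c1 is down to just 4. So r4c1=4.
Step 9. [r1c2∈{1}] only 1 remains possible at r1c2. So r1c2=1.
Step 10. [r3c3∈{3}] only 3 remains possible at r3c3. So r3c3=3.

Answer: 2 1 4 3 / 3 4 2 1 / 1 2 3 4 / 4 3 1 2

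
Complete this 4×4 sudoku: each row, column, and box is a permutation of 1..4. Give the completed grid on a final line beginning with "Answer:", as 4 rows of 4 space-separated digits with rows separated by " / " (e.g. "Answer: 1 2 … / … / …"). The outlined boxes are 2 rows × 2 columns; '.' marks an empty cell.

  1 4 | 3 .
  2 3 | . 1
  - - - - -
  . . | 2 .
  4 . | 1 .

Step 1. [r3c4∈{3,4}] 4 has one home in row 3: r3c4, so r3c4=4.
Step 2. [r3c1∈{3}] only 3 remains possible at r3c1, so r3c1=3.
Step 3. [r1c4∈{2}] r1c4 is down to just 2. So r1c4=2.
Step 4. [r2c3∈{4}] r2c3 is down to just 4. So r2c3=4.
Step 5. [r3c2∈{1}] only 1 remains possible at r3c2. So r3c2=1.
Step 6. [r4c4∈{3}] only 3 remains possible at r4c4 ⇒ r4c4=3.
Step 7. [r4c2∈{2}] r4c2 is down to just 2, so r4c2=2.

Answer: 1 4 3 2 / 2 3 4 1 / 3 1 2 4 / 4 2 1 3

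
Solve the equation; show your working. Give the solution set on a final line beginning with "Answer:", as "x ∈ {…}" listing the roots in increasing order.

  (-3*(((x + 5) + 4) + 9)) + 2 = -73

Step 1. [(-3*(((x + 5) + 4) + 9)) + 2 = -73] the outer +2 inverts by subtracting 2. So sub: -3*(((x + 5) + 4) + 9) = -75.
Step 2. [-3*(((x + 5) + 4) + 9) = -75] divide by the outer -3 ⇒ div: ((x + 5) + 4) + 9 = 25.
Step 3. [((x + 5) + 4) + 9 = 25] the outer +9 inverts by subtracting 9, so sub: (x + 5) + 4 = 16.
Step 4. [(x + 5) + 4 = 16] +4 is outermost — subtract 4 both sides, so sub: x + 5 = 12.
Step 5. [x + 5 = 12] subtract 5: x sits inside (… + 5), so sub: x = 7.

Answer: x ∈ {7}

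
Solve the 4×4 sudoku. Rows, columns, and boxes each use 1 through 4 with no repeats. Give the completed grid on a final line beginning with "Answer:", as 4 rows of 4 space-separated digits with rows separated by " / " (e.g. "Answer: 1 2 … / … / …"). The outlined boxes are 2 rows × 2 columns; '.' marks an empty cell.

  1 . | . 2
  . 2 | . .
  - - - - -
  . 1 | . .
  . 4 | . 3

Step 1. [r1c3∈{3,4}] r1c3 is the only open cell in row 1 admitting 4, so r1c3=4.
Step 2. [r3c1∈{2,3}] across row 3, 3 lands solely at r3c1. So r3c1=3.
Step 3. [r4c3∈{1,2}] across row 4, 1 lands solely at r4c3, so r4c3=1.
Step 4. [r1c2∈{3}] nothing but 3 survives at r1c2. So r1c2=3.
Step 5. [r4c1∈{2}] nothing but 2 survives at r4c1. So r4c1=2.
Step 6. [r2c3∈{3}] nothing but 3 survives at r2c3. So r2c3=3.
Step 7. [r2c4∈{1}] r2c4 has the single candidate 1 ⇒ r2c4=1.
Step 8. [r3c3∈{2}] r3c3's peers cover all but 2 ⇒ r3c3=2.
Step 9. [r2c1∈{4}] r2c1's peers cover all but 4. So r2c1=4.
Step 10. [r3c4∈{4}] r3c4's peers cover all but 4. So r3c4=4.

Answer: 1 3 4 2 / 4 2 3 1 / 3 1 2 4 / 2 4 1 3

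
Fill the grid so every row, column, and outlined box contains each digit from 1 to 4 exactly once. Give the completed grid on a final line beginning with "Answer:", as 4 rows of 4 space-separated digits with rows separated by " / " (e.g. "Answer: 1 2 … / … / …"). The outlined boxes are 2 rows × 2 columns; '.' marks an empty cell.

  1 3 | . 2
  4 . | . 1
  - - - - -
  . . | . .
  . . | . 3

Step 1. [r4c1∈{2}] only 2 remains possible at r4c1, so r4c1=2.
Step 2. [r3c4∈{4}] r3c4 has the single candidate 4 ⇒ r3c4=4.
Step 3. [r4c3∈{1}] r4c3 is down to just 1 ⇒ r4c3=1.
Step 4. [r1c3∈{4}] only 4 remains possible at r1c3 ⇒ r1c3=4.
Step 5. [r3c1∈{3}] only 3 remains possible at r3c1. So r3c1=3.
Step 6. [r2c3∈{3}] r2c3's peers cover all but 3. So r2c3=3.
Step 7. [r2c2∈{2}] r2c2's peers cover all but 2 ⇒ r2c2=2.
Step 8. [r3c2∈{1}] only 1 remains possible at r3c2. So r3c2=1.
Step 9. [r3c3∈{2}] r3c3's peers cover all but 2, so r3c3=2.
Step 10. [r4c2∈{4}] nothing but 4 survives at r4c2, so r4c2=4.

Answer: 1 3 4 2 / 4 2 3 1 / 3 1 2 4 / 2 4 1 3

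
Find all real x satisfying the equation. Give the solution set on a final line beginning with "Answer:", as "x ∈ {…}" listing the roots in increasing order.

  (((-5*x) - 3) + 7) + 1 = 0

Step 1. [(((-5*x) - 3) + 7) + 1 = 0] subtract 1: x sits inside (… + 1). So sub: ((-5*x) - 3) + 7 = -1.
Step 2. [((-5*x) - 3) + 7 = -1] 7 comes off first (subtract 7). So sub: (-5*x) - 3 = -8.
Step 3. [(-5*x) - 3 = -8] the outer -3 inverts by adding 3, so sub: -5*x = -5.
Step 4. [-5*x = -5] -5·(inner) — divide through by -5. So div: x = 1.

Answer: x ∈ {1}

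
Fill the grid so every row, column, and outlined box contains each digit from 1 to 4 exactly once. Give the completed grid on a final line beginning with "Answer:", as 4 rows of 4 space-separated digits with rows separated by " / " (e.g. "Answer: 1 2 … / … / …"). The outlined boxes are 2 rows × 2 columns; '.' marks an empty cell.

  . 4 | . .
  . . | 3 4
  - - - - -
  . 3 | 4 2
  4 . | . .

Step 1. [r3c1∈{1}] r3c1 is down to just 1 ⇒ r3c1=1.
Step 2. [r4c3∈{1}] r4c3's peers cover all but 1, so r4c3=1.
Step 3. [r2c1∈{2}] r2c1 is down to just 2 ⇒ r2c1=2.
Step 4. [r1c3∈{2}] nothing but 2 survives at r1c3 ⇒ r1c3=2.
Step 5. [r4c4∈{3}] nothing but 3 survives at r4c4. So r4c4=3.
Step 6. [r1c4∈{1}] only 1 remains possible at r1c4, so r1c4=1.
Step 7. [r4c2∈{2}] r4c2's peers cover all but 2, so r4c2=2.
Step 8. [r2c2∈{1}] r2c2 is down to just 1, so r2c2=1.
Step 9. [r1c1∈{3}] r1c1 has the single candidate 3. So r1c1=3.

Answer: 3 4 2 1 / 2 1 3 4 / 1 3 4 2 / 4 2 1 3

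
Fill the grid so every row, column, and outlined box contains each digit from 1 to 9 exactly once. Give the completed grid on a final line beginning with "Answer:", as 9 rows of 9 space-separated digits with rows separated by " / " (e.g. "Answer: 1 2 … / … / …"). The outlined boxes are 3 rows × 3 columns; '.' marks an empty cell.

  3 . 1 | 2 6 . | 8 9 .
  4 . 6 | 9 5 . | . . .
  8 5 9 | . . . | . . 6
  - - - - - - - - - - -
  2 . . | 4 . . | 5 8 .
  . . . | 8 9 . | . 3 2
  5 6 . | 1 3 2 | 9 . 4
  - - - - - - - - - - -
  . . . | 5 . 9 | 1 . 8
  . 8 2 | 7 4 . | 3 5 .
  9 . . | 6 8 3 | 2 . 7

Step 1. [r2c7∈{7}] r2c7 has the single candidate 7 ⇒ r2c7=7.
Step 2. [r4c5∈{7}] r4c5 has the single candidate 7 ⇒ r4c5=7.
Step 3. [r9c8∈{4}] only 4 remains possible at r9c8. So r9c8=4.
Step 4. [r8c6∈{1}] r8c6 has the single candidate 1 ⇒ r8c6=1.
Step 5. [r1c2∈{7}] nothing but 7 survives at r1c2. So r1c2=7.
Step 6. [r5c1∈{1,7}] across col 1, 1 lands solely at r5c1 ⇒ r5c1=1.
Step 7. [r5c3∈{4,7}] row 5 places 7 nowhere but r5c3, so r5c3=7.
Step 8. [r3c8∈{1,2}] r3c8 is the only open cell in row 3 admitting 2, so r3c8=2.
Step 9. [r7c3∈{3,4}] r7c3 is the only open cell in col 3 admitting 4 ⇒ r7c3=4.
Step 10. [r1c6∈{4}] r1c6's peers cover all but 4, so r1c6=4.
Step 11. [r8c1∈{6}] only 6 remains possible at r8c1 ⇒ r8c1=6.
Step 12. [r4c9∈{1}] r4c9 is down to just 1. So r4c9=1.
Step 13. [r4c3∈{3}] nothing but 3 survives at r4c3 ⇒ r4c3=3.
Step 14. [r5c6∈{5,6}] in row 5, 5 fits only at r5c6 ⇒ r5c6=5.
Step 15. [r3c7∈{4}] only 4 remains possible at r3c7 ⇒ r3c7=4.
Step 16. [r9c3∈{5}] r9c3 is down to just 5. So r9c3=5.
Step 17. [r4c2∈{9}] r4c2's peers cover all but 9, so r4c2=9.
Step 18. [r1c9∈{5}] nothing but 5 survives at r1c9. So r1c9=5.
Step 19. [r2c2∈{2}] nothing but 2 survives at r2c2 ⇒ r2c2=2.
Step 20. [r7c2∈{3}] r7c2's peers cover all but 3 ⇒ r7c2=3.
Step 21. [r4c6∈{6}] nothing but 6 survives at r4c6. So r4c6=6.
Step 22. [r8c9∈{9}] r8c9's peers cover all but 9. So r8c9=9.
Step 23. [r7c8∈{6}] r7c8 is down to just 6 ⇒ r7c8=6.
Step 24. [r3c6∈{7}] r3c6 has the single candidate 7, so r3c6=7.
Step 25. [r3c5∈{1}] r3c5's peers cover all but 1. So r3c5=1.
Step 26. [r2c8∈{1}] r2c8 is down to just 1, so r2c8=1.
Step 27. [r9c2∈{1}] only 1 remains possible at r9c2 ⇒ r9c2=1.
Step 28. [r7c5∈{2}] r7c5's peers cover all but 2 ⇒ r7c5=2.
Step 29. [r5c7∈{6}] r5c7's peers cover all but 6, so r5c7=6.
Step 30. [r6c3∈{8}] only 8 remains possible at r6c3, so r6c3=8.
Step 31. [r5c2∈{4}] only 4 remains possible at r5c2, so r5c2=4.
Step 32. [r6c8∈{7}] r6c8's peers cover all but 7. So r6c8=7.
Step 33. [r2c9∈{3}] r2c9 has the single candidate 3. So r2c9=3.
Step 34. [r2c6∈{8}] r2c6 is down to just 8. So r2c6=8.
Step 35. [r3c4∈{3}] r3c4 has the single candidate 3. So r3c4=3.
Step 36. [r7c1∈{7}] r7c1 is down to just 7 ⇒ r7c1=7.

Answer: 3 7 1 2 6 4 8 9 5 / 4 2 6 9 5 8 7 1 3 / 8 5 9 3 1 7 4 2 6 / 2 9 3 4 7 6 5 8 1 / 1 4 7 8 9 5 6 3 2 / 5 6 8 1 3 2 9 7 4 / 7 3 4 5 2 9 1 6 8 / 6 8 2 7 4 1 3 5 9 / 9 1 5 6 8 3 2 4 7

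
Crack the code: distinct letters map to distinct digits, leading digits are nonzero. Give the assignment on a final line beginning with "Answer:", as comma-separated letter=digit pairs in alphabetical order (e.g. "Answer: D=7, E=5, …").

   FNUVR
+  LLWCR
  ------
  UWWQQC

Step 1. [col 1: R + R ≡ C (mod 10)] no forcing yet in column 1 (carry-in 0); R=9 is free and consistent — try it, so R=9.
Step 2. [U] the sum has 6 digits but both addends have 5; that extra leading digit U is the final carry, namely 1 ⇒ U=1.
Step 3. [col 1: R + R ≡ C (mod 10)] column 1 reads R+R+carry(0)=C with R=9; with digits 1,9 already taken and all letters distinct, the only value for C is 8 ⇒ C=8.
Step 4. [col 2: V + C ≡ Q (mod 10)] no forcing yet in column 2 (carry-in 1); V=3 is free and consistent — try it. So V=3.
Step 5. [col 2: V + C ≡ Q (mod 10)] in column 2 we have V+C≡Q with carry-in 1; given V=3, C=8 and digits 1,3,8,9 already taken and all letters distinct, that pins Q to 2. So Q=2.
Step 6. [col 3: U + W ≡ Q (mod 10)] from column 3 (U=1, Q=2, carry-in 1, digits 1,2,3,8,9 already taken and all letters distinct): W must equal 0, so W=0.
Step 7. [col 4: N + L ≡ W (mod 10)] several values work for L in column 4 (N + L ≡ W (mod 10), carry-in 0); try L=4. So L=4.
Step 8. [col 4: N + L ≡ W (mod 10)] column 4: given L=4, W=0, carry-in 0, and digits 0,1,2,3,4,8,9 already taken and all letters distinct, N+L≡W (mod 10) forces N=6. So N=6.
Step 9. [col 5: F + L ≡ W (mod 10)] column 5 reads F+L+carry(1)=W with L=4, W=0; with digits 0,1,2,3,4,6,8,9 already taken and all letters distinct, the only value for F is 5. So F=5.

Answer: C=8, F=5, L=4, N=6, Q=2, R=9, U=1, V=3, W=0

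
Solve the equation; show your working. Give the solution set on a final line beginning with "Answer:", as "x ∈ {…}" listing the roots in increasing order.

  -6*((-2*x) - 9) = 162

Step 1. [-6*((-2*x) - 9) = 162] -6 out front; divide by -6. So div: (-2*x) - 9 = -27.
Step 2. [(-2*x) - 9 = -27] peel the -9: add 9 from each side ⇒ sub: -2*x = -18.
Step 3. [-2*x = -18] divide by the outer -2 ⇒ div: x = 9.

Answer: x ∈ {9}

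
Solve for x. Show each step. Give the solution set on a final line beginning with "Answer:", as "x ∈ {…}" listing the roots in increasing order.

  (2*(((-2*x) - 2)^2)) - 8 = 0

Step 1. [(2*(((-2*x) - 2)^2)) - 8 = 0] 2 | LHS and 2 | 0: pull 2 out. So factor: (((-2*x) - 2)^2) - 4 = 0.
Step 2. [(((-2*x) - 2)^2) - 4 = 0] -4 is outermost — add 4 both sides. So sub: ((-2*x) - 2)^2 = 4.
Step 3. [((-2*x) - 2)^2 = 4] √ both sides: 4 ≥ 0 gives two branches, so sqrt: (-2*x) - 2 = 2 or -2.
Step 4. [(-2*x) - 2 = 2 or -2] -2 is outermost — add 2 both sides ⇒ sub: -2*x = 4 or 0.
Step 5. [-2*x = 4 or 0] leading coefficient -2: divide by -2. So div: x = -2 or 0.

Answer: x ∈ {-2, 0}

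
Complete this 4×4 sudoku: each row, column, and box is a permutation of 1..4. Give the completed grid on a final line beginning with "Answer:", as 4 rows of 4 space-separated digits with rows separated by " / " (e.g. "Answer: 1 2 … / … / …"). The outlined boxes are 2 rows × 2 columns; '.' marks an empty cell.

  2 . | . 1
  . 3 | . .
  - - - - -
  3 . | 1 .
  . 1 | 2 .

Step 1. [r1c2∈{4}] r1c2 is down to just 4, so r1c2=4.
Step 2. [r3c4∈{4}] nothing but 4 survives at r3c4. So r3c4=4.
Step 3. [r1c3∈{3}] r1c3 has the single candidate 3, so r1c3=3.
Step 4. [r3c2∈{2}] r3c2's peers cover all but 2, so r3c2=2.
Step 5. [r4c1∈{4}] r4c1's peers cover all but 4, so r4c1=4.
Step 6. [r2c1∈{1}] r2c1 is down to just 1. So r2c1=1.
Step 7. [r4c4∈{3}] r4c4 has the single candidate 3 ⇒ r4c4=3.
Step 8. [r2c4∈{2}] only 2 remains possible at r2c4. So r2c4=2.
Step 9. [r2c3∈{4}] nothing but 4 survives at r2c3. So r2c3=4.

Answer: 2 4 3 1 / 1 3 4 2 / 3 2 1 4 / 4 1 2 3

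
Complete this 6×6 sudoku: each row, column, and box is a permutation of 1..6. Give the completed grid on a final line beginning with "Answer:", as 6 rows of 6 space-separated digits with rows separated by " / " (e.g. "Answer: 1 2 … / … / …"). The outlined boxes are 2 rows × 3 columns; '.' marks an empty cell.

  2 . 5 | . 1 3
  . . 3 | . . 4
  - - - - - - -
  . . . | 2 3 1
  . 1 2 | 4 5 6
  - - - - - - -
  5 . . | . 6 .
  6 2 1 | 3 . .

Step 1. [r2c2∈{6}] r2c2 has the single candidate 6. So r2c2=6.
Step 2. [r3c1∈{4}] nothing but 4 survives at r3c1. So r3c1=4.
Step 3. [r5c2∈{3,4}] across row 5, 3 lands solely at r5c2 ⇒ r5c2=3.
Step 4. [r6c6∈{5}] r6c6 has the single candidate 5. So r6c6=5.
Step 5. [r1c4∈{6}] only 6 remains possible at r1c4. So r1c4=6.
Step 6. [r3c2∈{5}] nothing but 5 survives at r3c2. So r3c2=5.
Step 7. [r2c4∈{5}] r2c4's peers cover all but 5 ⇒ r2c4=5.
Step 8. [r6c5∈{4}] only 4 remains possible at r6c5, so r6c5=4.
Step 9. [r4c1∈{3}] nothing but 3 survives at r4c1. So r4c1=3.
Step 10. [r1c2∈{4}] r1c2 has the single candidate 4, so r1c2=4.
Step 11. [r2c1∈{1}] nothing but 1 survives at r2c1. So r2c1=1.
Step 12. [r5c3∈{4}] r5c3 is down to just 4. So r5c3=4.
Step 13. [r5c6∈{2}] nothing but 2 survives at r5c6 ⇒ r5c6=2.
Step 14. [r3c3∈{6}] r3c3 is down to just 6, so r3c3=6.
Step 15. [r2c5∈{2}] nothing but 2 survives at r2c5. So r2c5=2.
Step 16. [r5c4∈{1}] r5c4's peers cover all but 1 ⇒ r5c4=1.

Answer: 2 4 5 6 1 3 / 1 6 3 5 2 4 / 4 5 6 2 3 1 / 3 1 2 4 5 6 / 5 3 4 1 6 2 / 6 2 1 3 4 5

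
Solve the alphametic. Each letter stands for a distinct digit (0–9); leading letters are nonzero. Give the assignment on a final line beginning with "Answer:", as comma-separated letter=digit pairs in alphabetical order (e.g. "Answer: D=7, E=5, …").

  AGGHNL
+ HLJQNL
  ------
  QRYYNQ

Step 1. [col 1: L + L ≡ Q (mod 10)] column 1 (L + L ≡ Q (mod 10), carry-in 0) doesn't pin L yet; pick L=3 and continue. So L=3.
Step 2. [col 1: L + L ≡ Q (mod 10)] column 1: given L=3, carry-in 0, and digits 3 already taken and all letters distinct, L+L≡Q (mod 10) forces Q=6, so Q=6.
Step 3. [col 2: N + N ≡ N (mod 10)] in column 2 we have N+N≡N with carry-in 0; given nothing yet and digits 3,6 already taken and all letters distinct, that pins N to 0, so N=0.
Step 4. [col 3: H + Q ≡ Y (mod 10)] several values work for Y in column 3 (H + Q ≡ Y (mod 10), carry-in 0); try Y=7. So Y=7.
Step 5. [col 3: H + Q ≡ Y (mod 10)] column 3 reads H+Q+carry(0)=Y with Q=6, Y=7; with digits 0,3,6,7 already taken and all letters distinct, the only value for H is 1, so H=1.
Step 6. [col 4: G + J ≡ Y (mod 10)] no forcing yet in column 4 (carry-in 0); G=8 is free and consistent — try it, so G=8.
Step 7. [col 4: G + J ≡ Y (mod 10)] column 4: given G=8, Y=7, carry-in 0, and digits 0,1,3,6,7,8 already taken and all letters distinct, G+J≡Y (mod 10) forces J=9, so J=9.
Step 8. [col 5: G + L ≡ R (mod 10)] in column 5 we have G+L≡R with carry-in 1; given G=8, L=3 and digits 0,1,3,6,7,8,9 already taken and all letters distinct, that pins R to 2 ⇒ R=2.
Step 9. [col 6: A + H ≡ Q (mod 10)] from column 6 (H=1, Q=6, carry-in 1, digits 0,1,2,3,6,7,8,9 already taken and all letters distinct): A must equal 4. So A=4.

Answer: A=4, G=8, H=1, J=9, L=3, N=0, Q=6, R=2, Y=7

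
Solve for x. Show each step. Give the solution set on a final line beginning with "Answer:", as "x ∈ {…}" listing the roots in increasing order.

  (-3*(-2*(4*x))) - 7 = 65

Step 1. [(-3*(-2*(4*x))) - 7 = 65] add 7: x sits inside (… - 7). So sub: -3*(-2*(4*x)) = 72.
Step 2. [-3*(-2*(4*x)) = 72] -3 out front; divide by -3. So div: -2*(4*x) = -24.
Step 3. [-2*(4*x) = -24] leading coefficient -2: divide by -2, so div: 4*x = 12.
Step 4. [4*x = 12] 4 out front; divide by 4 ⇒ div: x = 3.

Answer: x ∈ {3}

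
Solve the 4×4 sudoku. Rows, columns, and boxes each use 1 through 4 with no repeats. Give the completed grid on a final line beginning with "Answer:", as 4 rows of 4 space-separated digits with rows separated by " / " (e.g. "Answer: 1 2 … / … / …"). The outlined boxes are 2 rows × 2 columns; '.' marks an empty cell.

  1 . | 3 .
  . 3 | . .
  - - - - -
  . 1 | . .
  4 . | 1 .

Step 1. [r2c1∈{2}] r2c1 is down to just 2, so r2c1=2.
Step 2. [r1c4∈{2,4}] in row 1, 2 fits only at r1c4, so r1c4=2.
Step 3. [r2c3∈{4}] r2c3 is down to just 4, so r2c3=4.
Step 4. [r3c1∈{3}] r3c1's peers cover all but 3 ⇒ r3c1=3.
Step 5. [r3c4∈{4}] only 4 remains possible at r3c4, so r3c4=4.
Step 6. [r4c4∈{3}] r4c4's peers cover all but 3 ⇒ r4c4=3.
Step 7. [r4c2∈{2}] r4c2 has the single candidate 2 ⇒ r4c2=2.
Step 8. [r2c4∈{1}] r2c4 is down to just 1 ⇒ r2c4=1.
Step 9. [r3c3∈{2}] r3c3 is down to just 2 ⇒ r3c3=2.
Step 10. [r1c2∈{4}] r1c2 has the single candidate 4, so r1c2=4.

Answer: 1 4 3 2 / 2 3 4 1 / 3 1 2 4 / 4 2 1 3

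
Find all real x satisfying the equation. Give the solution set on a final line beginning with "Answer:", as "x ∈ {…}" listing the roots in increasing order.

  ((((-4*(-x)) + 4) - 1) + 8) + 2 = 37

Step 1. [((((-4*(-x)) + 4) - 1) + 8) + 2 = 37] the outer +2 inverts by subtracting 2. So sub: (((-4*(-x)) + 4) - 1) + 8 = 35.
Step 2. [(((-4*(-x)) + 4) - 1) + 8 = 35] +8 is outermost — subtract 8 both sides. So sub: ((-4*(-x)) + 4) - 1 = 27.
Step 3. [((-4*(-x)) + 4) - 1 = 27] 1 comes off first (add 1). So sub: (-4*(-x)) + 4 = 28.
Step 4. [(-4*(-x)) + 4 = 28] common factor -4 (LHS and 28) — divide through, so factor: (-x) - 1 = -7.
Step 5. [(-x) - 1 = -7] -1 is outermost — add 1 both sides, so sub: -x = -6.
Step 6. [-x = -6] LHS negated; negate both sides. So neg: x = 6.

Answer: x ∈ {6}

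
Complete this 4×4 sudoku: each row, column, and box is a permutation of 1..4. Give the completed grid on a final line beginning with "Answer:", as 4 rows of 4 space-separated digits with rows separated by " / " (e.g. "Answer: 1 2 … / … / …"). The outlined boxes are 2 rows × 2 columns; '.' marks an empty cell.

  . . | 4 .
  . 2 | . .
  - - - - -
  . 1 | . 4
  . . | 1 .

Step 1. [r2c3∈{3}] r2c3 has the single candidate 3, so r2c3=3.
Step 2. [r3c1∈{2,3}] across row 3, 3 lands solely at r3c1, so r3c1=3.
Step 3. [r2c4∈{1}] r2c4 has the single candidate 1. So r2c4=1.
Step 4. [r4c1∈{2,4}] across col 1, 2 lands solely at r4c1. So r4c1=2.
Step 5. [r1c2∈{3}] r1c2 has the single candidate 3 ⇒ r1c2=3.
Step 6. [r3c3∈{2}] r3c3 has the single candidate 2 ⇒ r3c3=2.
Step 7. [r1c4∈{2}] only 2 remains possible at r1c4, so r1c4=2.
Step 8. [r4c2∈{4}] nothing but 4 survives at r4c2. So r4c2=4.
Step 9. [r4c4∈{3}] r4c4 has the single candidate 3 ⇒ r4c4=3.
Step 10. [r1c1∈{1}] only 1 remains possible at r1c1. So r1c1=1.
Step 11. [r2c1∈{4}] only 4 remains possible at r2c1, so r2c1=4.

Answer: 1 3 4 2 / 4 2 3 1 / 3 1 2 4 / 2 4 1 3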